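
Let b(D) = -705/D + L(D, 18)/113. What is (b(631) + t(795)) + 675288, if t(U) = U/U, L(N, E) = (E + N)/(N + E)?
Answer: 48150052533/71303 ≈ 6.7529e+5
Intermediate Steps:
L(N, E) = 1 (L(N, E) = (E + N)/(E + N) = 1)
t(U) = 1
b(D) = 1/113 - 705/D (b(D) = -705/D + 1/113 = 1/113 - 705/D)
(b(631) + t(795)) + 675288 = ((1/113)*(-79665 + 631)/631 + 1) + 675288 = ((1/113)*(1/631)*(-79034) + 1) + 675288 = (-79034/71303 + 1) + 675288 = -7731/71303 + 675288 = 48150052533/71303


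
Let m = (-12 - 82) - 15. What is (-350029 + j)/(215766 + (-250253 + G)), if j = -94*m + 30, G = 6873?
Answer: 339753/27614 ≈ 12.304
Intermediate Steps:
m = -109 (m = -94 - 15 = -109)
j = 10276 (j = -94*(-109) + 30 = 10246 + 30 = 10276)
(-350029 + j)/(215766 + (-250253 + G)) = (-350029 + 10276)/(215766 + (-250253 + 6873)) = -339753/(215766 - 243380) = -339753/(-27614) = -339753*(-1/27614) = 339753/27614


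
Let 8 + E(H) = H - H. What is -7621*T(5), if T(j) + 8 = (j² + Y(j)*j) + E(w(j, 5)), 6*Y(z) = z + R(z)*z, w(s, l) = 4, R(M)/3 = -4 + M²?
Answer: -6302567/3 ≈ -2.1009e+6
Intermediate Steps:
R(M) = -12 + 3*M² (R(M) = 3*(-4 + M²) = -12 + 3*M²)
E(H) = -8 (E(H) = -8 + (H - H) = -8 + 0 = -8)
Y(z) = z/6 + z*(-12 + 3*z²)/6 (Y(z) = (z + (-12 + 3*z²)*z)/6 = (z + z*(-12 + 3*z²))/6 = z/6 + z*(-12 + 3*z²)/6)
T(j) = -16 + j² + j²*(-11 + 3*j²)/6 (T(j) = -8 + ((j² + (j*(-11 + 3*j²)/6)*j) - 8) = -8 + ((j² + j²*(-11 + 3*j²)/6) - 8) = -8 + (-8 + j² + j²*(-11 + 3*j²)/6) = -16 + j² + j²*(-11 + 3*j²)/6)
-7621*T(5) = -7621*(-16 + (½)*5⁴ - ⅚*5²) = -7621*(-16 + (½)*625 - ⅚*25) = -7621*(-16 + 625/2 - 125/6) = -7621*827/3 = -6302567/3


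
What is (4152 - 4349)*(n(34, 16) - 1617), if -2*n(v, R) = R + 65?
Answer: 653055/2 ≈ 3.2653e+5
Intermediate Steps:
n(v, R) = -65/2 - R/2 (n(v, R) = -(R + 65)/2 = -(65 + R)/2 = -65/2 - R/2)
(4152 - 4349)*(n(34, 16) - 1617) = (4152 - 4349)*((-65/2 - ½*16) - 1617) = -197*((-65/2 - 8) - 1617) = -197*(-81/2 - 1617) = -197*(-3315/2) = 653055/2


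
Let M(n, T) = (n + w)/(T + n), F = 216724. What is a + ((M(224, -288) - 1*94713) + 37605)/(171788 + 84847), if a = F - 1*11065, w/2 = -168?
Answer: 42223392287/205308 ≈ 2.0566e+5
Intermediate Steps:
w = -336 (w = 2*(-168) = -336)
M(n, T) = (-336 + n)/(T + n) (M(n, T) = (n - 336)/(T + n) = (-336 + n)/(T + n))
a = 205659 (a = 216724 - 1*11065 = 216724 - 11065 = 205659)
a + ((M(224, -288) - 1*94713) + 37605)/(171788 + 84847) = 205659 + (((-336 + 224)/(-288 + 224) - 1*94713) + 37605)/(171788 + 84847) = 205659 + ((-112/(-64) - 94713) + 37605)/256635 = 205659 + ((-1/64*(-112) - 94713) + 37605)*(1/256635) = 205659 + ((7/4 - 94713) + 37605)*(1/256635) = 205659 + (-378845/4 + 37605)*(1/256635) = 205659 - 228425/4*1/256635 = 205659 - 45685/205308 = 42223392287/205308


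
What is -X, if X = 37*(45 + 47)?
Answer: -3404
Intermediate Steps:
X = 3404 (X = 37*92 = 3404)
-X = -1*3404 = -3404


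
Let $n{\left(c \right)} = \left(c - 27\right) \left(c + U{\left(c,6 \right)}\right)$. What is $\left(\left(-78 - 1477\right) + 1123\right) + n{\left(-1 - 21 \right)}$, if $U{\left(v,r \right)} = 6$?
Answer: $352$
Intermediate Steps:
$n{\left(c \right)} = \left(-27 + c\right) \left(6 + c\right)$ ($n{\left(c \right)} = \left(c - 27\right) \left(c + 6\right) = \left(-27 + c\right) \left(6 + c\right)$)
$\left(\left(-78 - 1477\right) + 1123\right) + n{\left(-1 - 21 \right)} = \left(\left(-78 - 1477\right) + 1123\right) - \left(162 - \left(-1 - 21\right)^{2} + 21 \left(-1 - 21\right)\right) = \left(-1555 + 1123\right) - \left(162 - \left(-1 - 21\right)^{2} + 21 \left(-1 - 21\right)\right) = -432 - \left(-300 - 484\right) = -432 + \left(-162 + 484 + 462\right) = -432 + 784 = 352$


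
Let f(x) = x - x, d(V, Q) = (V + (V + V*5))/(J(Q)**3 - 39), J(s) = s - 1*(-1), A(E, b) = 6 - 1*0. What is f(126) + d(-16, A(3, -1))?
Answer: -7/19 ≈ -0.36842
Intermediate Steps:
A(E, b) = 6 (A(E, b) = 6 + 0 = 6)
J(s) = 1 + s (J(s) = s + 1 = 1 + s)
d(V, Q) = 7*V/(-39 + (1 + Q)**3) (d(V, Q) = (V + (V + V*5))/((1 + Q)**3 - 39) = (V + (V + 5*V))/(-39 + (1 + Q)**3) = (V + 6*V)/(-39 + (1 + Q)**3) = (7*V)/(-39 + (1 + Q)**3) = 7*V/(-39 + (1 + Q)**3))
f(x) = 0
f(126) + d(-16, A(3, -1)) = 0 + 7*(-16)/(-39 + (1 + 6)**3) = 0 + 7*(-16)/(-39 + 7**3) = 0 + 7*(-16)/(-39 + 343) = 0 + 7*(-16)/304 = 0 + 7*(-16)*(1/304) = 0 - 7/19 = -7/19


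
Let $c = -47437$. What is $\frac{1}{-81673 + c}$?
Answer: $- \frac{1}{129110} \approx -7.7453 \cdot 10^{-6}$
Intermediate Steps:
$\frac{1}{-81673 + c} = \frac{1}{-81673 - 47437} = \frac{1}{-129110} = - \frac{1}{129110}$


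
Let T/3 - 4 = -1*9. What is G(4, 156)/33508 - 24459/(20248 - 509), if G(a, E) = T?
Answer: -819868257/661414412 ≈ -1.2396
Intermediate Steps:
T = -15 (T = 12 + 3*(-1*9) = 12 + 3*(-9) = 12 - 27 = -15)
G(a, E) = -15
G(4, 156)/33508 - 24459/(20248 - 509) = -15/33508 - 24459/(20248 - 509) = -15*1/33508 - 24459/19739 = -15/33508 - 24459*1/19739 = -15/33508 - 24459/19739 = -819868257/661414412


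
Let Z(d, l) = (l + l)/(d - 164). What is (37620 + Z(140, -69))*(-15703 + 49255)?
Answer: 1262419164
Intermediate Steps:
Z(d, l) = 2*l/(-164 + d) (Z(d, l) = (2*l)/(-164 + d) = 2*l/(-164 + d))
(37620 + Z(140, -69))*(-15703 + 49255) = (37620 + 2*(-69)/(-164 + 140))*(-15703 + 49255) = (37620 + 2*(-69)/(-24))*33552 = (37620 + 2*(-69)*(-1/24))*33552 = (37620 + 23/4)*33552 = (150503/4)*33552 = 1262419164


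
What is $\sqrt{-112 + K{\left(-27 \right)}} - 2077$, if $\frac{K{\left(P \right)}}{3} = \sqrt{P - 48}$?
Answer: $-2077 + \sqrt{-112 + 15 i \sqrt{3}} \approx -2075.8 + 10.653 i$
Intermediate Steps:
$K{\left(P \right)} = 3 \sqrt{-48 + P}$ ($K{\left(P \right)} = 3 \sqrt{P - 48} = 3 \sqrt{-48 + P}$)
$\sqrt{-112 + K{\left(-27 \right)}} - 2077 = \sqrt{-112 + 3 \sqrt{-48 - 27}} - 2077 = \sqrt{-112 + 3 \sqrt{-75}} - 2077 = \sqrt{-112 + 3 \cdot 5 i \sqrt{3}} - 2077 = \sqrt{-112 + 15 i \sqrt{3}} - 2077 = -2077 + \sqrt{-112 + 15 i \sqrt{3}}$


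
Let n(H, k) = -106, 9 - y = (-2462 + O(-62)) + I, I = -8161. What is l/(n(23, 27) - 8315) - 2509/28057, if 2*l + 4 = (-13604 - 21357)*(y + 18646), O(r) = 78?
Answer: 4773710090675/78755999 ≈ 60614.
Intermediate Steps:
y = 10554 (y = 9 - ((-2462 + 78) - 8161) = 9 - (-2384 - 8161) = 9 - 1*(-10545) = 9 + 10545 = 10554)
l = -510430602 (l = -2 + ((-13604 - 21357)*(10554 + 18646))/2 = -2 + (-34961*29200)/2 = -2 + (½)*(-1020861200) = -2 - 510430600 = -510430602)
l/(n(23, 27) - 8315) - 2509/28057 = -510430602/(-106 - 8315) - 2509/28057 = -510430602/(-8421) - 2509*1/28057 = -510430602*(-1/8421) - 2509/28057 = 170143534/2807 - 2509/28057 = 4773710090675/78755999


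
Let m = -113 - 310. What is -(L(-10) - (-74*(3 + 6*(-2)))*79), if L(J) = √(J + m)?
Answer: 52614 - I*√433 ≈ 52614.0 - 20.809*I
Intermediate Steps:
m = -423
L(J) = √(-423 + J) (L(J) = √(J - 423) = √(-423 + J))
-(L(-10) - (-74*(3 + 6*(-2)))*79) = -(√(-423 - 10) - (-74*(3 + 6*(-2)))*79) = -(√(-433) - (-74*(3 - 12))*79) = -(I*√433 - (-74*(-9))*79) = -(I*√433 - 666*79) = -(I*√433 - 1*52614) = -(I*√433 - 52614) = -(-52614 + I*√433) = 52614 - I*√433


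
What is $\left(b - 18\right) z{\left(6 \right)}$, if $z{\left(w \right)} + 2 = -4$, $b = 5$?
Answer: $78$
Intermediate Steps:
$z{\left(w \right)} = -6$ ($z{\left(w \right)} = -2 - 4 = -6$)
$\left(b - 18\right) z{\left(6 \right)} = \left(5 - 18\right) \left(-6\right) = \left(-13\right) \left(-6\right) = 78$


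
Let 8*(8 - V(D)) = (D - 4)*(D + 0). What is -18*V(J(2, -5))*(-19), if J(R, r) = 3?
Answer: 11457/4 ≈ 2864.3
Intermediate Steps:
V(D) = 8 - D*(-4 + D)/8 (V(D) = 8 - (D - 4)*(D + 0)/8 = 8 - (-4 + D)*D/8 = 8 - D*(-4 + D)/8)
-18*V(J(2, -5))*(-19) = -18*(8 + (½)*3 - ⅛*3²)*(-19) = -18*(8 + 3/2 - ⅛*9)*(-19) = -18*(8 + 3/2 - 9/8)*(-19) = -18*67/8*(-19) = -603/4*(-19) = 11457/4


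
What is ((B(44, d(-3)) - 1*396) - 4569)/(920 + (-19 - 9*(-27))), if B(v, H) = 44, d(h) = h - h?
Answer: -4921/1144 ≈ -4.3016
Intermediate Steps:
d(h) = 0
((B(44, d(-3)) - 1*396) - 4569)/(920 + (-19 - 9*(-27))) = ((44 - 1*396) - 4569)/(920 + (-19 - 9*(-27))) = ((44 - 396) - 4569)/(920 + (-19 + 243)) = (-352 - 4569)/(920 + 224) = -4921/1144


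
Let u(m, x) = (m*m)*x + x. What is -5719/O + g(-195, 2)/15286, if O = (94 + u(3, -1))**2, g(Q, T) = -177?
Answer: -6333539/7704144 ≈ -0.82209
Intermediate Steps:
u(m, x) = x + x*m**2 (u(m, x) = m**2*x + x = x*m**2 + x = x + x*m**2)
O = 7056 (O = (94 - (1 + 3**2))**2 = (94 - (1 + 9))**2 = (94 - 1*10)**2 = (94 - 10)**2 = 84**2 = 7056)
-5719/O + g(-195, 2)/15286 = -5719/7056 - 177/15286 = -5719*1/7056 - 177*1/15286 = -817/1008 - 177/15286 = -6333539/7704144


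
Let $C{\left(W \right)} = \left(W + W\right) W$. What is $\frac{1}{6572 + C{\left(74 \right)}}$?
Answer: $\frac{1}{17524} \approx 5.7065 \cdot 10^{-5}$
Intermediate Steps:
$C{\left(W \right)} = 2 W^{2}$ ($C{\left(W \right)} = 2 W W = 2 W^{2}$)
$\frac{1}{6572 + C{\left(74 \right)}} = \frac{1}{6572 + 2 \cdot 74^{2}} = \frac{1}{6572 + 2 \cdot 5476} = \frac{1}{6572 + 10952} = \frac{1}{17524}$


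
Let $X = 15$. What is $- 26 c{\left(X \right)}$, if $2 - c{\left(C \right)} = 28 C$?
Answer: $10868$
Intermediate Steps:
$c{\left(C \right)} = 2 - 28 C$
$- 26 c{\left(X \right)} = - 26 \left(2 - 420\right) = \left(-26\right) \left(-418\right) = 10868$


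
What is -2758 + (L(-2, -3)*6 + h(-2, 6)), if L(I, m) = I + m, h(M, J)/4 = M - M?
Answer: -2788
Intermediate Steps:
h(M, J) = 0 (h(M, J) = 4*(M - M) = 4*0 = 0)
-2758 + (L(-2, -3)*6 + h(-2, 6)) = -2758 + ((-2 - 3)*6 + 0) = -2758 + (-5*6 + 0) = -2758 + (-30 + 0) = -2758 - 30 = -2788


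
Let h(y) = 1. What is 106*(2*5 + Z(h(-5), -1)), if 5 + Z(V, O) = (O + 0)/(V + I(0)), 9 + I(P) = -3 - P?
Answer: 5936/11 ≈ 539.64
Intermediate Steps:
I(P) = -12 - P (I(P) = -9 + (-3 - P) = -12 - P)
Z(V, O) = -5 + O/(-12 + V) (Z(V, O) = -5 + (O + 0)/(V + (-12 - 1*0)) = -5 + O/(V + (-12 + 0)) = -5 + O/(V - 12) = -5 + O/(-12 + V))
106*(2*5 + Z(h(-5), -1)) = 106*(2*5 + (60 - 1 - 5*1)/(-12 + 1)) = 106*(10 + (60 - 1 - 5)/(-11)) = 106*(10 - 1/11*54) = 106*(10 - 54/11) = 106*(56/11) = 5936/11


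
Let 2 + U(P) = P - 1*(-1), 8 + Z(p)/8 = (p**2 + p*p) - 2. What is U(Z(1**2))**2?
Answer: 4225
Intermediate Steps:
Z(p) = -80 + 16*p**2 (Z(p) = -64 + 8*((p**2 + p*p) - 2) = -64 + 8*((p**2 + p**2) - 2) = -64 + 8*(2*p**2 - 2) = -64 + 8*(-2 + 2*p**2) = -64 + (-16 + 16*p**2) = -80 + 16*p**2)
U(P) = -1 + P (U(P) = -2 + (P - 1*(-1)) = -2 + (P + 1) = -2 + (1 + P) = -1 + P)
U(Z(1**2))**2 = (-1 + (-80 + 16*(1**2)**2))**2 = (-1 + (-80 + 16*1**2))**2 = (-1 + (-80 + 16*1))**2 = (-1 + (-80 + 16))**2 = (-1 - 64)**2 = (-65)**2 = 4225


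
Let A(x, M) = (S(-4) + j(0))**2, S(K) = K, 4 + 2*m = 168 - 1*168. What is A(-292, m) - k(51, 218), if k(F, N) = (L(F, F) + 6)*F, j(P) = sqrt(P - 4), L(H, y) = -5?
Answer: -39 - 16*I ≈ -39.0 - 16.0*I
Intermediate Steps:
m = -2 (m = -2 + (168 - 1*168)/2 = -2 + (168 - 168)/2 = -2 + (1/2)*0 = -2 + 0 = -2)
j(P) = sqrt(-4 + P)
k(F, N) = F (k(F, N) = (-5 + 6)*F = 1*F = F)
A(x, M) = (-4 + 2*I)**2 (A(x, M) = (-4 + sqrt(-4 + 0))**2 = (-4 + sqrt(-4))**2 = (-4 + 2*I)**2)
A(-292, m) - k(51, 218) = (12 - 16*I) - 1*51 = (12 - 16*I) - 51 = -39 - 16*I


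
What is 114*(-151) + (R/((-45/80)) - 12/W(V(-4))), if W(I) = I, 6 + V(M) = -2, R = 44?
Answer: -311233/18 ≈ -17291.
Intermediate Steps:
V(M) = -8 (V(M) = -6 - 2 = -8)
114*(-151) + (R/((-45/80)) - 12/W(V(-4))) = 114*(-151) + (44/((-45/80)) - 12/(-8)) = -17214 + (44/((-45*1/80)) - 12*(-⅛)) = -17214 + (44/(-9/16) + 3/2) = -17214 + (44*(-16/9) + 3/2) = -17214 + (-704/9 + 3/2) = -17214 - 1381/18 = -311233/18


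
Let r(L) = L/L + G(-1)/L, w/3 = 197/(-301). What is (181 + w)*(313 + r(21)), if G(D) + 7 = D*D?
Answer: 118342440/2107 ≈ 56166.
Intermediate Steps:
w = -591/301 (w = 3*(197/(-301)) = 3*(197*(-1/301)) = 3*(-197/301) = -591/301 ≈ -1.9635)
G(D) = -7 + D**2 (G(D) = -7 + D*D = -7 + D**2)
r(L) = 1 - 6/L (r(L) = L/L + (-7 + (-1)**2)/L = 1 + (-7 + 1)/L = 1 - 6/L)
(181 + w)*(313 + r(21)) = (181 - 591/301)*(313 + (-6 + 21)/21) = 53890*(313 + (1/21)*15)/301 = 53890*(313 + 5/7)/301 = (53890/301)*(2196/7) = 118342440/2107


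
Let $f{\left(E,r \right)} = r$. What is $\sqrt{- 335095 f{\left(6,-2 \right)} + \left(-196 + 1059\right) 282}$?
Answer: $14 \sqrt{4661} \approx 955.8$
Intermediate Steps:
$\sqrt{- 335095 f{\left(6,-2 \right)} + \left(-196 + 1059\right) 282} = \sqrt{\left(-335095\right) \left(-2\right) + \left(-196 + 1059\right) 282} = \sqrt{670190 + 863 \cdot 282} = \sqrt{670190 + 243366} = \sqrt{913556} = 14 \sqrt{4661}$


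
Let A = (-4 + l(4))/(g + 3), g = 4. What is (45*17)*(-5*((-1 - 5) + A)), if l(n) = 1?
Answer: 172125/7 ≈ 24589.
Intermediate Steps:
A = -3/7 (A = (-4 + 1)/(4 + 3) = -3/7 ≈ -0.42857)
(45*17)*(-5*((-1 - 5) + A)) = (45*17)*(-5*((-1 - 5) - 3/7)) = 765*(-5*(-6 - 3/7)) = 765*(-5*(-45/7)) = 765*(225/7) = 172125/7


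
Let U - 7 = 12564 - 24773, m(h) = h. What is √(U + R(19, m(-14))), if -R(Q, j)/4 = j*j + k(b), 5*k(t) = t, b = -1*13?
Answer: I*√324390/5 ≈ 113.91*I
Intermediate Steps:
b = -13
k(t) = t/5
U = -12202 (U = 7 + (12564 - 24773) = 7 - 12209 = -12202)
R(Q, j) = 52/5 - 4*j² (R(Q, j) = -4*(j*j + (⅕)*(-13)) = -4*(j² - 13/5) = -4*(-13/5 + j²) = 52/5 - 4*j²)
√(U + R(19, m(-14))) = √(-12202 + (52/5 - 4*(-14)²)) = √(-12202 + (52/5 - 4*196)) = √(-12202 + (52/5 - 784)) = √(-12202 - 3868/5) = √(-64878/5) = I*√324390/5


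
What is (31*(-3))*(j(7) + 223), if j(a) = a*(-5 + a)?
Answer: -22041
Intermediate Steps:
(31*(-3))*(j(7) + 223) = (31*(-3))*(7*(-5 + 7) + 223) = -93*(7*2 + 223) = -93*(14 + 223) = -93*237 = -22041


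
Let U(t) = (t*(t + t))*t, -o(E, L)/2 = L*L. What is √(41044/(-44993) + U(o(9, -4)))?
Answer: 18*I*√409478278469/44993 ≈ 256.0*I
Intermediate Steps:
o(E, L) = -2*L² (o(E, L) = -2*L*L = -2*L²)
U(t) = 2*t³ (U(t) = (t*(2*t))*t = (2*t²)*t = 2*t³)
√(41044/(-44993) + U(o(9, -4))) = √(41044/(-44993) + 2*(-2*(-4)²)³) = √(41044*(-1/44993) + 2*(-2*16)³) = √(-41044/44993 + 2*(-32)³) = √(-41044/44993 + 2*(-32768)) = √(-41044/44993 - 65536) = √(-2948702292/44993) = 18*I*√409478278469/44993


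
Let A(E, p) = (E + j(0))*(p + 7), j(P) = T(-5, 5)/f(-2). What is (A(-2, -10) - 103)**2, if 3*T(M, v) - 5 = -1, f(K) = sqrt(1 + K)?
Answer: 9393 - 776*I ≈ 9393.0 - 776.0*I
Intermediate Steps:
T(M, v) = 4/3 (T(M, v) = 5/3 + (1/3)*(-1) = 5/3 - 1/3 = 4/3)
j(P) = -4*I/3 (j(P) = 4/(3*(sqrt(1 - 2))) = 4/(3*(sqrt(-1))) = 4/(3*I) = 4*(-I)/3 = -4*I/3)
A(E, p) = (7 + p)*(E - 4*I/3) (A(E, p) = (E - 4*I/3)*(p + 7) = (E - 4*I/3)*(7 + p) = (7 + p)*(E - 4*I/3))
(A(-2, -10) - 103)**2 = ((7*(-2) - 28*I/3 - 2*(-10) - 4/3*I*(-10)) - 103)**2 = ((-14 - 28*I/3 + 20 + 40*I/3) - 103)**2 = ((6 + 4*I) - 103)**2 = (-97 + 4*I)**2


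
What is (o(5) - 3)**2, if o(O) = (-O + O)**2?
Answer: 9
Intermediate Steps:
o(O) = 0 (o(O) = 0**2 = 0)
(o(5) - 3)**2 = (0 - 3)**2 = (-3)**2 = 9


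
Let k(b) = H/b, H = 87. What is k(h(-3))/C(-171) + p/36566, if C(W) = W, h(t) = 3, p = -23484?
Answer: -2538089/3126393 ≈ -0.81183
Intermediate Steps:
k(b) = 87/b
k(h(-3))/C(-171) + p/36566 = (87/3)/(-171) - 23484/36566 = (87*(1/3))*(-1/171) - 23484*1/36566 = 29*(-1/171) - 11742/18283 = -29/171 - 11742/18283 = -2538089/3126393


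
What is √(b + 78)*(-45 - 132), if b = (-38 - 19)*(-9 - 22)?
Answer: -531*√205 ≈ -7602.8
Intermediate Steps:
b = 1767 (b = -57*(-31) = 1767)
√(b + 78)*(-45 - 132) = √(1767 + 78)*(-45 - 132) = √1845*(-177) = (3*√205)*(-177) = -531*√205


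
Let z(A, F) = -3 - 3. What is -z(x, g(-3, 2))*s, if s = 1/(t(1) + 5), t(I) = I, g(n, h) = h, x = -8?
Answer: 1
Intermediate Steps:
z(A, F) = -6
s = ⅙ (s = 1/(1 + 5) = 1/6 = ⅙ ≈ 0.16667)
-z(x, g(-3, 2))*s = -(-6)/6 = -1*(-1) = 1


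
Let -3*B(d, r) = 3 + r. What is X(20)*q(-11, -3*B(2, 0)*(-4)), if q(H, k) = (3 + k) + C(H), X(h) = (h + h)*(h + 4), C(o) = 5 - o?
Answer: 6720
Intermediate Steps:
B(d, r) = -1 - r/3 (B(d, r) = -(3 + r)/3 = -1 - r/3)
X(h) = 2*h*(4 + h) (X(h) = (2*h)*(4 + h) = 2*h*(4 + h))
q(H, k) = 8 + k - H (q(H, k) = (3 + k) + (5 - H) = 8 + k - H)
X(20)*q(-11, -3*B(2, 0)*(-4)) = (2*20*(4 + 20))*(8 - 3*(-1 - ⅓*0)*(-4) - 1*(-11)) = (2*20*24)*(8 - 3*(-1 + 0)*(-4) + 11) = 960*(8 - 3*(-1)*(-4) + 11) = 960*(8 + 3*(-4) + 11) = 960*(8 - 12 + 11) = 960*7 = 6720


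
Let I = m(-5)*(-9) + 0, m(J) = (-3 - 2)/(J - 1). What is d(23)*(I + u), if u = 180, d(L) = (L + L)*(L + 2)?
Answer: 198375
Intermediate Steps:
d(L) = 2*L*(2 + L) (d(L) = (2*L)*(2 + L) = 2*L*(2 + L))
m(J) = -5/(-1 + J)
I = -15/2 (I = -5/(-1 - 5)*(-9) + 0 = -5/(-6)*(-9) + 0 = -5*(-1/6)*(-9) + 0 = (5/6)*(-9) + 0 = -15/2 + 0 = -15/2 ≈ -7.5000)
d(23)*(I + u) = (2*23*(2 + 23))*(-15/2 + 180) = (2*23*25)*(345/2) = 1150*(345/2) = 198375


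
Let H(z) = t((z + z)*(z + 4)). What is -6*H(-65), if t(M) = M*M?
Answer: -377309400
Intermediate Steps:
t(M) = M**2
H(z) = 4*z**2*(4 + z)**2 (H(z) = ((z + z)*(z + 4))**2 = ((2*z)*(4 + z))**2 = (2*z*(4 + z))**2 = 4*z**2*(4 + z)**2)
-6*H(-65) = -24*(-65)**2*(4 - 65)**2 = -24*4225*(-61)**2 = -24*4225*3721 = -6*62884900 = -377309400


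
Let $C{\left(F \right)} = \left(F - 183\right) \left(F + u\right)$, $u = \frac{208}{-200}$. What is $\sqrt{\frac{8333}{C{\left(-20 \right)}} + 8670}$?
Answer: $\frac{\sqrt{98873607459130}}{106778} \approx 93.123$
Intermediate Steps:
$u = - \frac{26}{25}$ ($u = 208 \left(- \frac{1}{200}\right) = - \frac{26}{25} \approx -1.04$)
$C{\left(F \right)} = \left(-183 + F\right) \left(- \frac{26}{25} + F\right)$ ($C{\left(F \right)} = \left(F - 183\right) \left(F - \frac{26}{25}\right) = \left(-183 + F\right) \left(- \frac{26}{25} + F\right)$)
$\sqrt{\frac{8333}{C{\left(-20 \right)}} + 8670} = \sqrt{\frac{8333}{\frac{4758}{25} + \left(-20\right)^{2} - - \frac{18404}{5}} + 8670} = \sqrt{\frac{8333}{\frac{4758}{25} + 400 + \frac{18404}{5}} + 8670} = \sqrt{\frac{8333}{\frac{106778}{25}} + 8670} = \sqrt{8333 \cdot \frac{25}{106778} + 8670} = \sqrt{\frac{208325}{106778} + 8670} = \sqrt{\frac{925973585}{106778}} = \frac{\sqrt{98873607459130}}{106778}$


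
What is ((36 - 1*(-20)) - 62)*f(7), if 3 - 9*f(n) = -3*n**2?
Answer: -100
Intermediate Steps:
f(n) = 1/3 + n**2/3 (f(n) = 1/3 - (-1)*n**2/3 = 1/3 + n**2/3)
((36 - 1*(-20)) - 62)*f(7) = ((36 - 1*(-20)) - 62)*(1/3 + (1/3)*7**2) = ((36 + 20) - 62)*(1/3 + (1/3)*49) = (56 - 62)*(1/3 + 49/3) = -6*50/3 = -100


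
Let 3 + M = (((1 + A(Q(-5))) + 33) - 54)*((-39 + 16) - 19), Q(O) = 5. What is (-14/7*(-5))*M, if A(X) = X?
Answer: 6270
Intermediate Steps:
M = 627 (M = -3 + (((1 + 5) + 33) - 54)*((-39 + 16) - 19) = -3 + ((6 + 33) - 54)*(-23 - 19) = -3 + (39 - 54)*(-42) = -3 - 15*(-42) = -3 + 630 = 627)
(-14/7*(-5))*M = (-14/7*(-5))*627 = (-2*1*(-5))*627 = -2*(-5)*627 = 10*627 = 6270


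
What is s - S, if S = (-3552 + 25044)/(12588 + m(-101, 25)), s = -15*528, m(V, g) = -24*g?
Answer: -879319/111 ≈ -7921.8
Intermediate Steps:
s = -7920
S = 199/111 (S = (-3552 + 25044)/(12588 - 24*25) = 21492/(12588 - 600) = 21492/11988 = 21492*(1/11988) = 199/111 ≈ 1.7928)
s - S = -7920 - 1*199/111 = -7920 - 199/111 = -879319/111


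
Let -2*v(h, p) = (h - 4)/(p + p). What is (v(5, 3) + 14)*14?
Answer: 1169/6 ≈ 194.83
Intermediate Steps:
v(h, p) = -(-4 + h)/(4*p) (v(h, p) = -(h - 4)/(2*(p + p)) = -(-4 + h)/(2*(2*p)) = -(-4 + h)*1/(2*p)/2 = -(-4 + h)/(4*p))
(v(5, 3) + 14)*14 = ((1/4)*(4 - 1*5)/3 + 14)*14 = ((1/4)*(1/3)*(4 - 5) + 14)*14 = ((1/4)*(1/3)*(-1) + 14)*14 = (-1/12 + 14)*14 = (167/12)*14 = 1169/6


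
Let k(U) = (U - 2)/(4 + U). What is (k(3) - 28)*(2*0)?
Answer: 0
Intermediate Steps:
k(U) = (-2 + U)/(4 + U)
(k(3) - 28)*(2*0) = ((-2 + 3)/(4 + 3) - 28)*(2*0) = (1/7 - 28)*0 = ((⅐)*1 - 28)*0 = (⅐ - 28)*0 = -195/7*0 = 0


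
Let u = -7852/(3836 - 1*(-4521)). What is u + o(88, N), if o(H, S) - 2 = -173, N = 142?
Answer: -1436899/8357 ≈ -171.94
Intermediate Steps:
u = -7852/8357 (u = -7852/(3836 + 4521) = -7852/8357 ≈ -0.93957)
o(H, S) = -171 (o(H, S) = 2 - 173 = -171)
u + o(88, N) = -7852/8357 - 171 = -1436899/8357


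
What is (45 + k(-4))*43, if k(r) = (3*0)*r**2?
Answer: 1935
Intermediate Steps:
k(r) = 0 (k(r) = 0*r**2 = 0)
(45 + k(-4))*43 = (45 + 0)*43 = 45*43 = 1935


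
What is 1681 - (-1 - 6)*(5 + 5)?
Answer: 1751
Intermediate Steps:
1681 - (-1 - 6)*(5 + 5) = 1681 - (-7)*10 = 1681 - 1*(-70) = 1681 + 70 = 1751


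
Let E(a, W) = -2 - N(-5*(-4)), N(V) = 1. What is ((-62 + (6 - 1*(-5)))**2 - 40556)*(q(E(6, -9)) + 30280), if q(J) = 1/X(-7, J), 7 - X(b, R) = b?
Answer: -16089921555/14 ≈ -1.1493e+9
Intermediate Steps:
X(b, R) = 7 - b
E(a, W) = -3 (E(a, W) = -2 - 1*1 = -2 - 1 = -3)
q(J) = 1/14 (q(J) = 1/(7 - 1*(-7)) = 1/(7 + 7) = 1/14)
((-62 + (6 - 1*(-5)))**2 - 40556)*(q(E(6, -9)) + 30280) = ((-62 + (6 - 1*(-5)))**2 - 40556)*(1/14 + 30280) = ((-62 + (6 + 5))**2 - 40556)*(423921/14) = ((-62 + 11)**2 - 40556)*(423921/14) = ((-51)**2 - 40556)*(423921/14) = (2601 - 40556)*(423921/14) = -37955*423921/14 = -16089921555/14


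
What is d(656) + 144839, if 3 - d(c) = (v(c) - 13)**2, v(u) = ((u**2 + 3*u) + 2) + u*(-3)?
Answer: -185179460783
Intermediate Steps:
v(u) = 2 + u**2 (v(u) = (2 + u**2 + 3*u) - 3*u = 2 + u**2)
d(c) = 3 - (-11 + c**2)**2 (d(c) = 3 - ((2 + c**2) - 13)**2 = 3 - (-11 + c**2)**2)
d(656) + 144839 = (3 - (-11 + 656**2)**2) + 144839 = (3 - (-11 + 430336)**2) + 144839 = (3 - 1*430325**2) + 144839 = (3 - 1*185179605625) + 144839 = (3 - 185179605625) + 144839 = -185179605622 + 144839 = -185179460783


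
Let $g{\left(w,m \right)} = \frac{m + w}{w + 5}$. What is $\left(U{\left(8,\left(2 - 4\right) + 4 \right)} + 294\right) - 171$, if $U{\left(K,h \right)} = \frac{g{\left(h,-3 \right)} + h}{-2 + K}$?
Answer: $\frac{5179}{42} \approx 123.31$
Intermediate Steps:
$g{\left(w,m \right)} = \frac{m + w}{5 + w}$
$U{\left(K,h \right)} = \frac{h + \frac{-3 + h}{5 + h}}{-2 + K}$ ($U{\left(K,h \right)} = \frac{\frac{-3 + h}{5 + h} + h}{-2 + K} = \frac{h + \frac{-3 + h}{5 + h}}{-2 + K}$)
$\left(U{\left(8,\left(2 - 4\right) + 4 \right)} + 294\right) - 171 = \left(\frac{-3 + \left(\left(2 - 4\right) + 4\right) + \left(\left(2 - 4\right) + 4\right) \left(5 + \left(\left(2 - 4\right) + 4\right)\right)}{\left(-2 + 8\right) \left(5 + \left(\left(2 - 4\right) + 4\right)\right)} + 294\right) - 171 = \left(\frac{-3 + \left(\left(2 - 4\right) + 4\right) + \left(\left(2 - 4\right) + 4\right) \left(5 + \left(\left(2 - 4\right) + 4\right)\right)}{6 \left(5 + \left(\left(2 - 4\right) + 4\right)\right)} + 294\right) - 171 = \left(\frac{-3 + \left(-2 + 4\right) + \left(-2 + 4\right) \left(5 + \left(-2 + 4\right)\right)}{6 \left(5 + \left(-2 + 4\right)\right)} + 294\right) - 171 = \left(\frac{-3 + 2 + 2 \left(5 + 2\right)}{6 \left(5 + 2\right)} + 294\right) - 171 = \left(\frac{-3 + 2 + 2 \cdot 7}{6 \cdot 7} + 294\right) - 171 = \left(\frac{1}{6} \cdot \frac{1}{7} \left(-3 + 2 + 14\right) + 294\right) - 171 = \left(\frac{1}{6} \cdot \frac{1}{7} \cdot 13 + 294\right) - 171 = \left(\frac{13}{42} + 294\right) - 171 = \frac{12361}{42} - 171 = \frac{5179}{42}$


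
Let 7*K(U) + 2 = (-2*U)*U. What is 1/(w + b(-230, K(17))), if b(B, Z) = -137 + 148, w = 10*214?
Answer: 1/2151 ≈ 0.00046490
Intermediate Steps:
w = 2140
K(U) = -2/7 - 2*U²/7 (K(U) = -2/7 + ((-2*U)*U)/7 = -2/7 + (-2*U²)/7 = -2/7 - 2*U²/7)
b(B, Z) = 11
1/(w + b(-230, K(17))) = 1/(2140 + 11) = 1/2151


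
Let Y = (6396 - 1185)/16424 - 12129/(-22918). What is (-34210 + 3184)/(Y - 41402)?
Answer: 5839174364016/7791805391435 ≈ 0.74940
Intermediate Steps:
Y = 159316197/188202616 (Y = 5211*(1/16424) - 12129*(-1/22918) = 5211/16424 + 12129/22918 = 159316197/188202616 ≈ 0.84651)
(-34210 + 3184)/(Y - 41402) = (-34210 + 3184)/(159316197/188202616 - 41402) = -31026/(-7791805391435/188202616) = -31026*(-188202616/7791805391435) = 5839174364016/7791805391435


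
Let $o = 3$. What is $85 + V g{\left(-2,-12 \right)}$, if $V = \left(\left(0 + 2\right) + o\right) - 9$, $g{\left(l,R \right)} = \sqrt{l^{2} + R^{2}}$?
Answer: $85 - 8 \sqrt{37} \approx 36.338$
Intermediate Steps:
$g{\left(l,R \right)} = \sqrt{R^{2} + l^{2}}$
$V = -4$ ($V = \left(\left(0 + 2\right) + 3\right) - 9 = \left(2 + 3\right) - 9 = 5 - 9 = -4$)
$85 + V g{\left(-2,-12 \right)} = 85 - 4 \sqrt{\left(-12\right)^{2} + \left(-2\right)^{2}} = 85 - 4 \sqrt{144 + 4} = 85 - 4 \sqrt{148} = 85 - 4 \cdot 2 \sqrt{37} = 85 - 8 \sqrt{37}$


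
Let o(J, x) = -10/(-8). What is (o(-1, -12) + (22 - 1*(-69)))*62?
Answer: 11439/2 ≈ 5719.5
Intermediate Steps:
o(J, x) = 5/4 (o(J, x) = -10*(-1/8) = 5/4)
(o(-1, -12) + (22 - 1*(-69)))*62 = (5/4 + (22 - 1*(-69)))*62 = (5/4 + (22 + 69))*62 = (5/4 + 91)*62 = (369/4)*62 = 11439/2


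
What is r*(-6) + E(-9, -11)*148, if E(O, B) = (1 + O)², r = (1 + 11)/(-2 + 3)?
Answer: 9400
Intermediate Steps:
r = 12 (r = 12/1 = 12*1 = 12)
r*(-6) + E(-9, -11)*148 = 12*(-6) + (1 - 9)²*148 = -72 + (-8)²*148 = -72 + 64*148 = -72 + 9472 = 9400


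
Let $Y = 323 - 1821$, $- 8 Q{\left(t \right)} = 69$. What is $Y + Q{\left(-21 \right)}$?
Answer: $- \frac{12053}{8} \approx -1506.6$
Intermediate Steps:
$Q{\left(t \right)} = - \frac{69}{8}$ ($Q{\left(t \right)} = \left(- \frac{1}{8}\right) 69 = - \frac{69}{8}$)
$Y = -1498$
$Y + Q{\left(-21 \right)} = -1498 - \frac{69}{8} = - \frac{12053}{8}$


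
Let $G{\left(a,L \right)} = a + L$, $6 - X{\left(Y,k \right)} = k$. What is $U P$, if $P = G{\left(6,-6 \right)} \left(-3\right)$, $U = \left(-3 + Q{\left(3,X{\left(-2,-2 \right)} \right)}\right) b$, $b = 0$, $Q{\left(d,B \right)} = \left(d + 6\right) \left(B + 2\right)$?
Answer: $0$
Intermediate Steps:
$X{\left(Y,k \right)} = 6 - k$
$Q{\left(d,B \right)} = \left(2 + B\right) \left(6 + d\right)$ ($Q{\left(d,B \right)} = \left(6 + d\right) \left(2 + B\right) = \left(2 + B\right) \left(6 + d\right)$)
$G{\left(a,L \right)} = L + a$
$U = 0$ ($U = \left(-3 + \left(12 + 2 \cdot 3 + 6 \left(6 - -2\right) + \left(6 - -2\right) 3\right)\right) 0 = \left(-3 + \left(12 + 6 + 6 \left(6 + 2\right) + \left(6 + 2\right) 3\right)\right) 0 = \left(-3 + \left(12 + 6 + 6 \cdot 8 + 8 \cdot 3\right)\right) 0 = \left(-3 + \left(12 + 6 + 48 + 24\right)\right) 0 = \left(-3 + 90\right) 0 = 87 \cdot 0 = 0$)
$P = 0$ ($P = \left(-6 + 6\right) \left(-3\right) = 0 \left(-3\right) = 0$)
$U P = 0 \cdot 0 = 0$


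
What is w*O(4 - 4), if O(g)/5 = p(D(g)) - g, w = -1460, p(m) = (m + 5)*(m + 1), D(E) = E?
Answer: -36500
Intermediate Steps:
p(m) = (1 + m)*(5 + m) (p(m) = (5 + m)*(1 + m) = (1 + m)*(5 + m))
O(g) = 25 + 5*g² + 25*g (O(g) = 5*((5 + g² + 6*g) - g) = 5*(5 + g² + 5*g) = 25 + 5*g² + 25*g)
w*O(4 - 4) = -1460*(25 + 5*(4 - 4)² + 25*(4 - 4)) = -1460*(25 + 5*0² + 25*0) = -1460*(25 + 5*0 + 0) = -1460*(25 + 0 + 0) = -1460*25 = -36500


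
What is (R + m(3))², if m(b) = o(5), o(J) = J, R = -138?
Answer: 17689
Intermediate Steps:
m(b) = 5
(R + m(3))² = (-138 + 5)² = (-133)² = 17689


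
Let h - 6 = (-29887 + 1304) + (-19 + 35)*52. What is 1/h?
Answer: -1/27745 ≈ -3.6043e-5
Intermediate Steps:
h = -27745 (h = 6 + ((-29887 + 1304) + (-19 + 35)*52) = 6 + (-28583 + 16*52) = 6 + (-28583 + 832) = 6 - 27751 = -27745)
1/h = 1/(-27745) = -1/27745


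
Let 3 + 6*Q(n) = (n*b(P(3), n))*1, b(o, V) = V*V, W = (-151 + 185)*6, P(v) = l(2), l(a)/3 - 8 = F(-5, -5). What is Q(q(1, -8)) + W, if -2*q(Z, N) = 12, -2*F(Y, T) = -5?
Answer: 335/2 ≈ 167.50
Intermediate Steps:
F(Y, T) = 5/2 (F(Y, T) = -1/2*(-5) = 5/2)
l(a) = 63/2 (l(a) = 24 + 3*(5/2) = 24 + 15/2 = 63/2)
q(Z, N) = -6 (q(Z, N) = -1/2*12 = -6)
P(v) = 63/2
W = 204 (W = 34*6 = 204)
b(o, V) = V**2
Q(n) = -1/2 + n**3/6 (Q(n) = -1/2 + ((n*n**2)*1)/6 = -1/2 + (n**3*1)/6 = -1/2 + n**3/6)
Q(q(1, -8)) + W = (-1/2 + (1/6)*(-6)**3) + 204 = (-1/2 + (1/6)*(-216)) + 204 = (-1/2 - 36) + 204 = -73/2 + 204 = 335/2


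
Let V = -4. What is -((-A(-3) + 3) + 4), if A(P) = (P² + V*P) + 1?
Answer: 15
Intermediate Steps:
A(P) = 1 + P² - 4*P (A(P) = (P² - 4*P) + 1 = 1 + P² - 4*P)
-((-A(-3) + 3) + 4) = -((-(1 + (-3)² - 4*(-3)) + 3) + 4) = -((-(1 + 9 + 12) + 3) + 4) = -((-1*22 + 3) + 4) = -((-22 + 3) + 4) = -(-19 + 4) = -1*(-15) = 15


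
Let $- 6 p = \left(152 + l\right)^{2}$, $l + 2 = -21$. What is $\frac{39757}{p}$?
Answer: $- \frac{79514}{5547} \approx -14.335$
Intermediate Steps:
$l = -23$ ($l = -2 - 21 = -23$)
$p = - \frac{5547}{2}$ ($p = - \frac{\left(152 - 23\right)^{2}}{6} = - \frac{129^{2}}{6} = \left(- \frac{1}{6}\right) 16641 = - \frac{5547}{2} \approx -2773.5$)
$\frac{39757}{p} = \frac{39757}{- \frac{5547}{2}} = 39757 \left(- \frac{2}{5547}\right) = - \frac{79514}{5547}$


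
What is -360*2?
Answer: -720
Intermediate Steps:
-360*2 = -15*48 = -720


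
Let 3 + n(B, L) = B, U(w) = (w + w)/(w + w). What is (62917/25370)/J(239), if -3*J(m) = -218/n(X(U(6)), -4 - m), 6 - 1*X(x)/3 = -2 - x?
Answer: 1132506/1382665 ≈ 0.81907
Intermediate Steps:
U(w) = 1 (U(w) = (2*w)/((2*w)) = (2*w)*(1/(2*w)) = 1)
X(x) = 24 + 3*x (X(x) = 18 - 3*(-2 - x) = 18 + (6 + 3*x) = 24 + 3*x)
n(B, L) = -3 + B
J(m) = 109/36 (J(m) = -(-218)/(3*(-3 + (24 + 3*1))) = -(-218)/(3*(-3 + (24 + 3))) = -(-218)/(3*(-3 + 27)) = -(-218)/(3*24) = -⅓*(-109/12) = 109/36)
(62917/25370)/J(239) = (62917/25370)/(109/36) = (62917*(1/25370))*(36/109) = (62917/25370)*(36/109) = 1132506/1382665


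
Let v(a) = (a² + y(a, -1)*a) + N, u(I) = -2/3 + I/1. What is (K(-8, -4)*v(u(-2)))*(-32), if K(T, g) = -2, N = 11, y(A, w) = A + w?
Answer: 16064/9 ≈ 1784.9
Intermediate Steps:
u(I) = -⅔ + I (u(I) = -2*⅓ + I*1 = -⅔ + I)
v(a) = 11 + a² + a*(-1 + a) (v(a) = (a² + (a - 1)*a) + 11 = (a² + (-1 + a)*a) + 11 = (a² + a*(-1 + a)) + 11 = 11 + a² + a*(-1 + a))
(K(-8, -4)*v(u(-2)))*(-32) = -2*(11 - (-⅔ - 2) + 2*(-⅔ - 2)²)*(-32) = -2*(11 - 1*(-8/3) + 2*(-8/3)²)*(-32) = -2*(11 + 8/3 + 2*(64/9))*(-32) = -2*(11 + 8/3 + 128/9)*(-32) = -2*251/9*(-32) = -502/9*(-32) = 16064/9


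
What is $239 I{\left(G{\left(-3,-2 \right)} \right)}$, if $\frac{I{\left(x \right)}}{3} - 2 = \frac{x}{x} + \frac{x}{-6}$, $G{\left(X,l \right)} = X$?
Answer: $\frac{5019}{2} \approx 2509.5$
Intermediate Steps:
$I{\left(x \right)} = 9 - \frac{x}{2}$ ($I{\left(x \right)} = 6 + 3 \left(\frac{x}{x} + \frac{x}{-6}\right) = 6 + 3 \left(1 + x \left(- \frac{1}{6}\right)\right) = 6 + 3 \left(1 - \frac{x}{6}\right) = 6 - \left(-3 + \frac{x}{2}\right) = 9 - \frac{x}{2}$)
$239 I{\left(G{\left(-3,-2 \right)} \right)} = 239 \left(9 - - \frac{3}{2}\right) = 239 \left(9 + \frac{3}{2}\right) = 239 \cdot \frac{21}{2} = \frac{5019}{2}$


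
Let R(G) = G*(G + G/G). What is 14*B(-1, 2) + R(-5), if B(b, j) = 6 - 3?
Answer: 62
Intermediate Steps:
R(G) = G*(1 + G) (R(G) = G*(G + 1) = G*(1 + G))
B(b, j) = 3
14*B(-1, 2) + R(-5) = 14*3 - 5*(1 - 5) = 42 - 5*(-4) = 42 + 20 = 62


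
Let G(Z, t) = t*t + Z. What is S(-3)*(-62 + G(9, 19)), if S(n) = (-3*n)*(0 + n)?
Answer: -8316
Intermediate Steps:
S(n) = -3*n² (S(n) = (-3*n)*n = -3*n²)
G(Z, t) = Z + t² (G(Z, t) = t² + Z = Z + t²)
S(-3)*(-62 + G(9, 19)) = (-3*(-3)²)*(-62 + (9 + 19²)) = (-3*9)*(-62 + (9 + 361)) = -27*(-62 + 370) = -27*308 = -8316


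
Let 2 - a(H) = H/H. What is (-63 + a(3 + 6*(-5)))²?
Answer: 3844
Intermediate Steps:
a(H) = 1 (a(H) = 2 - H/H = 2 - 1*1 = 2 - 1 = 1)
(-63 + a(3 + 6*(-5)))² = (-63 + 1)² = (-62)² = 3844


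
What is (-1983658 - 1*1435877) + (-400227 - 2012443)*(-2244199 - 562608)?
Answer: 6771895625155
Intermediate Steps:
(-1983658 - 1*1435877) + (-400227 - 2012443)*(-2244199 - 562608) = (-1983658 - 1435877) - 2412670*(-2806807) = -3419535 + 6771899044690 = 6771895625155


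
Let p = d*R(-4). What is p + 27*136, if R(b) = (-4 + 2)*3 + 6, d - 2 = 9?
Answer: 3672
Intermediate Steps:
d = 11 (d = 2 + 9 = 11)
R(b) = 0 (R(b) = -2*3 + 6 = -6 + 6 = 0)
p = 0 (p = 11*0 = 0)
p + 27*136 = 0 + 27*136 = 0 + 3672 = 3672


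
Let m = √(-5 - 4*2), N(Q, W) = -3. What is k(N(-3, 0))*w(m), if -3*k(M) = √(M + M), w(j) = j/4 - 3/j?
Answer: 25*√78/156 ≈ 1.4153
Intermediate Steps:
m = I*√13 (m = √(-5 - 8) = √(-13) = I*√13 ≈ 3.6056*I)
w(j) = -3/j + j/4 (w(j) = j*(¼) - 3/j = j/4 - 3/j = -3/j + j/4)
k(M) = -√2*√M/3 (k(M) = -√(M + M)/3 = -√2*√M/3)
k(N(-3, 0))*w(m) = (-√2*√(-3)/3)*(-3*(-I*√13/13) + (I*√13)/4) = (-√2*I*√3/3)*(-(-3)*I*√13/13 + I*√13/4) = (-I*√6/3)*(3*I*√13/13 + I*√13/4) = (-I*√6/3)*(25*I*√13/52) = 25*√78/156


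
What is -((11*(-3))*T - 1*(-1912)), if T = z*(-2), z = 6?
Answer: -2308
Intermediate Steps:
T = -12 (T = 6*(-2) = -12)
-((11*(-3))*T - 1*(-1912)) = -((11*(-3))*(-12) - 1*(-1912)) = -(-33*(-12) + 1912) = -(396 + 1912) = -1*2308 = -2308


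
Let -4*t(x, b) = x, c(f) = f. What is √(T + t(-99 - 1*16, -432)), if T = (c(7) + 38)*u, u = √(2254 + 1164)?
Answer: √(115 + 180*√3418)/2 ≈ 51.571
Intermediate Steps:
t(x, b) = -x/4
u = √3418 ≈ 58.464
T = 45*√3418 (T = (7 + 38)*√3418 = 45*√3418 ≈ 2630.9)
√(T + t(-99 - 1*16, -432)) = √(45*√3418 - (-99 - 1*16)/4) = √(45*√3418 - (-99 - 16)/4) = √(45*√3418 - ¼*(-115)) = √(45*√3418 + 115/4) = √(115/4 + 45*√3418)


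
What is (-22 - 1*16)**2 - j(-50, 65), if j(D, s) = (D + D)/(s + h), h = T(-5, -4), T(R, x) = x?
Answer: 88184/61 ≈ 1445.6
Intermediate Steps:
h = -4
j(D, s) = 2*D/(-4 + s) (j(D, s) = (D + D)/(s - 4) = (2*D)/(-4 + s) = 2*D/(-4 + s))
(-22 - 1*16)**2 - j(-50, 65) = (-22 - 1*16)**2 - 2*(-50)/(-4 + 65) = (-22 - 16)**2 - 2*(-50)/61 = (-38)**2 - 2*(-50)/61 = 1444 - 1*(-100/61) = 1444 + 100/61 = 88184/61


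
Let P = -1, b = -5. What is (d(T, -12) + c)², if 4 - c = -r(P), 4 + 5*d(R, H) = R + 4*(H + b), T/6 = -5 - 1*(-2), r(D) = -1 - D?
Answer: 196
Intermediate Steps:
T = -18 (T = 6*(-5 - 1*(-2)) = 6*(-5 + 2) = 6*(-3) = -18)
d(R, H) = -24/5 + R/5 + 4*H/5 (d(R, H) = -⅘ + (R + 4*(H - 5))/5 = -⅘ + (R + 4*(-5 + H))/5 = -⅘ + (R + (-20 + 4*H))/5 = -⅘ + (-20 + R + 4*H)/5 = -⅘ + (-4 + R/5 + 4*H/5) = -24/5 + R/5 + 4*H/5)
c = 4 (c = 4 - (-1)*(-1 - 1*(-1)) = 4 - (-1)*(-1 + 1) = 4 - (-1)*0 = 4 - 1*0 = 4 + 0 = 4)
(d(T, -12) + c)² = ((-24/5 + (⅕)*(-18) + (⅘)*(-12)) + 4)² = ((-24/5 - 18/5 - 48/5) + 4)² = (-18 + 4)² = (-14)² = 196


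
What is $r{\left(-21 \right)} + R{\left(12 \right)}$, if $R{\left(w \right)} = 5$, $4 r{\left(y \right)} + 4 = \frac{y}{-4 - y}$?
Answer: $\frac{251}{68} \approx 3.6912$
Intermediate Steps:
$r{\left(y \right)} = -1 + \frac{y}{4 \left(-4 - y\right)}$ ($r{\left(y \right)} = -1 + \frac{y \frac{1}{-4 - y}}{4} = -1 + \frac{y}{4 \left(-4 - y\right)}$)
$r{\left(-21 \right)} + R{\left(12 \right)} = \frac{-16 - -105}{4 \left(4 - 21\right)} + 5 = \frac{-16 + 105}{4 \left(-17\right)} + 5 = \frac{1}{4} \left(- \frac{1}{17}\right) 89 + 5 = - \frac{89}{68} + 5 = \frac{251}{68}$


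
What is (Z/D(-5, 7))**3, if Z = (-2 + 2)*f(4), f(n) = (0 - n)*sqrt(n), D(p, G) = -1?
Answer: 0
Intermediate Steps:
f(n) = -n**(3/2) (f(n) = (-n)*sqrt(n) = -n**(3/2))
Z = 0 (Z = (-2 + 2)*(-4**(3/2)) = 0*(-1*8) = 0*(-8) = 0)
(Z/D(-5, 7))**3 = (0/(-1))**3 = (0*(-1))**3 = 0**3 = 0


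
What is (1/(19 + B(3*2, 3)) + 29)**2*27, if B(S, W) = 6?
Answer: 14231052/625 ≈ 22770.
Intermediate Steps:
(1/(19 + B(3*2, 3)) + 29)**2*27 = (1/(19 + 6) + 29)**2*27 = (1/25 + 29)**2*27 = (726/25)**2*27 = (527076/625)*27 = 14231052/625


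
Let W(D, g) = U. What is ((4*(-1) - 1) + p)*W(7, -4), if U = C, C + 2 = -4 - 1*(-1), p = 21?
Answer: -80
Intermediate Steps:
C = -5 (C = -2 + (-4 - 1*(-1)) = -2 + (-4 + 1) = -2 - 3 = -5)
U = -5
W(D, g) = -5
((4*(-1) - 1) + p)*W(7, -4) = ((4*(-1) - 1) + 21)*(-5) = ((-4 - 1) + 21)*(-5) = (-5 + 21)*(-5) = 16*(-5) = -80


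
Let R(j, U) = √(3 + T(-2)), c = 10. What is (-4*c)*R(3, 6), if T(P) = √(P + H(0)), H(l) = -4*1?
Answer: -40*√(3 + I*√6) ≈ -74.151 - 26.427*I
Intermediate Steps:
H(l) = -4
T(P) = √(-4 + P) (T(P) = √(P - 4) = √(-4 + P))
R(j, U) = √(3 + I*√6) (R(j, U) = √(3 + √(-4 - 2)) = √(3 + √(-6)) = √(3 + I*√6))
(-4*c)*R(3, 6) = (-4*10)*√(3 + I*√6) = -40*√(3 + I*√6)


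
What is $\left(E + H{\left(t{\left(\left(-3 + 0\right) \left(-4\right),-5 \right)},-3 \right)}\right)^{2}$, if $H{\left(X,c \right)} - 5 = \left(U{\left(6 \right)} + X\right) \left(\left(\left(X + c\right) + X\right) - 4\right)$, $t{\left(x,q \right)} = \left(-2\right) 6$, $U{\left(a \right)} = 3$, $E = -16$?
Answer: $71824$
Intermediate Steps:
$t{\left(x,q \right)} = -12$
$H{\left(X,c \right)} = 5 + \left(3 + X\right) \left(-4 + c + 2 X\right)$ ($H{\left(X,c \right)} = 5 + \left(3 + X\right) \left(\left(\left(X + c\right) + X\right) - 4\right) = 5 + \left(3 + X\right) \left(\left(c + 2 X\right) - 4\right) = 5 + \left(3 + X\right) \left(-4 + c + 2 X\right)$)
$\left(E + H{\left(t{\left(\left(-3 + 0\right) \left(-4\right),-5 \right)},-3 \right)}\right)^{2} = \left(-16 + \left(-7 + 2 \left(-12\right) + 2 \left(-12\right)^{2} + 3 \left(-3\right) - -36\right)\right)^{2} = \left(-16 - -284\right)^{2} = \left(-16 + 284\right)^{2} = 268^{2} = 71824$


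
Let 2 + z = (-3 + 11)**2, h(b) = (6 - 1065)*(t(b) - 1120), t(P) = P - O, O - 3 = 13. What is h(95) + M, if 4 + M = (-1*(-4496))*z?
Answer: 1381167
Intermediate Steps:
O = 16 (O = 3 + 13 = 16)
t(P) = -16 + P (t(P) = P - 1*16 = P - 16 = -16 + P)
h(b) = 1203024 - 1059*b (h(b) = (6 - 1065)*((-16 + b) - 1120) = -1059*(-1136 + b) = 1203024 - 1059*b)
z = 62 (z = -2 + (-3 + 11)**2 = -2 + 8**2 = -2 + 64 = 62)
M = 278748 (M = -4 - 1*(-4496)*62 = -4 + 4496*62 = -4 + 278752 = 278748)
h(95) + M = (1203024 - 1059*95) + 278748 = (1203024 - 100605) + 278748 = 1102419 + 278748 = 1381167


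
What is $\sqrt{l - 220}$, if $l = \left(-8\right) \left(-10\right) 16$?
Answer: $2 \sqrt{265} \approx 32.558$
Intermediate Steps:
$l = 1280$ ($l = 80 \cdot 16 = 1280$)
$\sqrt{l - 220} = \sqrt{1280 - 220} = \sqrt{1060} = 2 \sqrt{265}$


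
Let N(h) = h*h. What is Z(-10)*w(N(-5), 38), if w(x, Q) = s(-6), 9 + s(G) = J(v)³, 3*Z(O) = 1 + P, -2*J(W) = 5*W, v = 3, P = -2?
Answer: 1149/8 ≈ 143.63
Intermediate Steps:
N(h) = h²
J(W) = -5*W/2
Z(O) = -⅓ (Z(O) = (1 - 2)/3 = (⅓)*(-1) = -⅓)
s(G) = -3447/8 (s(G) = -9 + (-5/2*3)³ = -9 + (-15/2)³ = -9 - 3375/8 = -3447/8)
w(x, Q) = -3447/8
Z(-10)*w(N(-5), 38) = -⅓*(-3447/8) = 1149/8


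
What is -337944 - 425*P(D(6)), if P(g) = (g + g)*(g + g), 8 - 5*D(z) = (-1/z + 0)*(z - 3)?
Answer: -342857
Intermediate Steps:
D(z) = 8/5 + (-3 + z)/(5*z) (D(z) = 8/5 - (-1/z + 0)*(z - 3)/5 = 8/5 - (-1/z)*(-3 + z)/5 = 8/5 - (-1)*(-3 + z)/(5*z) = 8/5 + (-3 + z)/(5*z))
P(g) = 4*g² (P(g) = (2*g)*(2*g) = 4*g²)
-337944 - 425*P(D(6)) = -337944 - 1700*((⅗)*(-1 + 3*6)/6)² = -337944 - 1700*((⅗)*(⅙)*(-1 + 18))² = -337944 - 1700*((⅗)*(⅙)*17)² = -337944 - 1700*(17/10)² = -337944 - 1700*289/100 = -337944 - 425*289/25 = -337944 - 4913 = -342857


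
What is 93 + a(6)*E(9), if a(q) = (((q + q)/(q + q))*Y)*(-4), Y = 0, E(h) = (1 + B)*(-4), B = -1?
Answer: 93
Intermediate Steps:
E(h) = 0 (E(h) = (1 - 1)*(-4) = 0*(-4) = 0)
a(q) = 0 (a(q) = (((q + q)/(q + q))*0)*(-4) = (((2*q)/((2*q)))*0)*(-4) = (((2*q)*(1/(2*q)))*0)*(-4) = (1*0)*(-4) = 0*(-4) = 0)
93 + a(6)*E(9) = 93 + 0*0 = 93 + 0 = 93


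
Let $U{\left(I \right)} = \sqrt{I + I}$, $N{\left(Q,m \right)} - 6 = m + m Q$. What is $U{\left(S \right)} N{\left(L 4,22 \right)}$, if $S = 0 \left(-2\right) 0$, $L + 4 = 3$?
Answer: $0$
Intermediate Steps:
$L = -1$ ($L = -4 + 3 = -1$)
$S = 0$ ($S = 0 \cdot 0 = 0$)
$N{\left(Q,m \right)} = 6 + m + Q m$ ($N{\left(Q,m \right)} = 6 + \left(m + m Q\right) = 6 + \left(m + Q m\right) = 6 + m + Q m$)
$U{\left(I \right)} = \sqrt{2} \sqrt{I}$ ($U{\left(I \right)} = \sqrt{2 I} = \sqrt{2} \sqrt{I}$)
$U{\left(S \right)} N{\left(L 4,22 \right)} = \sqrt{2} \sqrt{0} \left(6 + 22 + \left(-1\right) 4 \cdot 22\right) = \sqrt{2} \cdot 0 \left(6 + 22 - 88\right) = 0 \left(6 + 22 - 88\right) = 0 \left(-60\right) = 0$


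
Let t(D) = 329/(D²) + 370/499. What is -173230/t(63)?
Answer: -49012483590/233243 ≈ -2.1013e+5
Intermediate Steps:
t(D) = 370/499 + 329/D² (t(D) = 329/D² + 370*(1/499) = 329/D² + 370/499 = 370/499 + 329/D²)
-173230/t(63) = -173230/(370/499 + 329/63²) = -173230/(370/499 + 329*(1/3969)) = -173230/(370/499 + 47/567) = -173230/233243/282933 = -173230*282933/233243 = -49012483590/233243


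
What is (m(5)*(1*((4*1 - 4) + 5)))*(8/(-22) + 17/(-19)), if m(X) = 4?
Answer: -5260/209 ≈ -25.167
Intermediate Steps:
(m(5)*(1*((4*1 - 4) + 5)))*(8/(-22) + 17/(-19)) = (4*(1*((4*1 - 4) + 5)))*(8/(-22) + 17/(-19)) = (4*(1*((4 - 4) + 5)))*(8*(-1/22) + 17*(-1/19)) = (4*(1*(0 + 5)))*(-4/11 - 17/19) = (4*(1*5))*(-263/209) = (4*5)*(-263/209) = 20*(-263/209) = -5260/209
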